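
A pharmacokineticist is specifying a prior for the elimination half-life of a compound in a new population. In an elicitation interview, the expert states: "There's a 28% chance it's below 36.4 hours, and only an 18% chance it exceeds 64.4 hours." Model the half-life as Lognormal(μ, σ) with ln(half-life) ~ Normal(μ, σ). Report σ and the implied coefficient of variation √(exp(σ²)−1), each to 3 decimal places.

σ ≈ 0.381, CV ≈ 0.395

If T ~ Lognormal(μ,σ) then ln T ~ Normal(μ,σ), so the p-quantile of ln T is μ + z_p·σ.
ln(36.4) = 3.595 and ln(64.4) = 4.165; z_{0.28} = -0.5828, z_{0.82} = 0.9154.
σ = (4.165 − 3.595)/(0.9154 − (-0.5828)) = 0.381.
μ = 3.595 − (-0.5828)·0.381 = 3.817.
CV = √(exp(σ²)−1) = √(exp(0.1450)−1) = 0.395.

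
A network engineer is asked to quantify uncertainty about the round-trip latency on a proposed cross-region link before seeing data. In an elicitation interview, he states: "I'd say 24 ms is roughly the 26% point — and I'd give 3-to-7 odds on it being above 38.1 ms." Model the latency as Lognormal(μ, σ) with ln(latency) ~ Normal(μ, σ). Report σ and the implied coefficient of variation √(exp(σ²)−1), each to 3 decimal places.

If T ~ Lognormal(μ,σ) then ln T ~ Normal(μ,σ), so the p-quantile of ln T is μ + z_p·σ.
ln(24) = 3.178 and ln(38.1) = 3.64; z_{0.26} = -0.6433, z_{0.7} = 0.5244.
σ = (3.64 − 3.178)/(0.5244 − (-0.6433)) = 0.396.
μ = 3.178 − (-0.6433)·0.396 = 3.433.
CV = √(exp(σ²)−1) = √(exp(0.1566)−1) = 0.412.

σ ≈ 0.396, CV ≈ 0.412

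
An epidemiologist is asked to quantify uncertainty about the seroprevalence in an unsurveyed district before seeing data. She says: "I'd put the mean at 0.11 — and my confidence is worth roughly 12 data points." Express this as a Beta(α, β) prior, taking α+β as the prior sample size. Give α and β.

α = 1.32, β = 10.68

Under the effective-sample-size interpretation, Beta(α, β) has prior mean α/(α+β) and prior sample size α+β.
So α+β = 12 and α/(α+β) = 0.11, giving α = 0.11·12 = 1.32 and β = 12 − 1.32 = 10.68.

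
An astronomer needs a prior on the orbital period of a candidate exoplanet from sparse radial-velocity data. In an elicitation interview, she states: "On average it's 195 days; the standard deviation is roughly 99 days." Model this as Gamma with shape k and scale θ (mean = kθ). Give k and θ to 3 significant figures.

For Gamma(k, scale θ): mean = kθ, variance = kθ², so CV = 1/√k.
CV = SD/mean = 99/195 = 0.5077, hence k = 1/CV² = 3.88.
Then θ = mean/k = 195/3.88 = 50.3.

k ≈ 3.88, θ ≈ 50.3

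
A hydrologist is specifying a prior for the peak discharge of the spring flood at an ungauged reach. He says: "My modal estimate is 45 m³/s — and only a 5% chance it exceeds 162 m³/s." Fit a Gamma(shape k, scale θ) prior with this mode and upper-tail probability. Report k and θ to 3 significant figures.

k ≈ 2.57, θ ≈ 28.7

Gamma(k,θ) with k>1 has mode (k−1)θ, so θ = 45/(k−1).
Need P(X < 162) = 0.95 with θ tied to k this way. Start at k = 2, θ = 45: P(X<162) ≈ 0.874.
Too low — raise k to concentrate. Iterating converges to k ≈ 2.57.
Then θ = 45/(2.57−1) ≈ 28.7.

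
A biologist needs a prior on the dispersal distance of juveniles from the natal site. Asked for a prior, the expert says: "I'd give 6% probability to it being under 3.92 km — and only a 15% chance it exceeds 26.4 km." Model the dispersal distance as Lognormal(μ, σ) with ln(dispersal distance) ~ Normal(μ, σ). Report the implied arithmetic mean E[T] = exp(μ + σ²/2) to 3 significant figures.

If T ~ Lognormal(μ,σ) then ln T ~ Normal(μ,σ), so the p-quantile of ln T is μ + z_p·σ.
ln(3.92) = 1.366 and ln(26.4) = 3.273; z_{0.06} = -1.555, z_{0.85} = 1.036.
σ = (3.273 − 1.366)/(1.036 − (-1.555)) = 0.736.
μ = 1.366 − (-1.555)·0.736 = 2.510.
E[T] = exp(μ + σ²/2) = exp(2.510 + 0.2709) = 16.1 km.

E[T] ≈ 16.1 km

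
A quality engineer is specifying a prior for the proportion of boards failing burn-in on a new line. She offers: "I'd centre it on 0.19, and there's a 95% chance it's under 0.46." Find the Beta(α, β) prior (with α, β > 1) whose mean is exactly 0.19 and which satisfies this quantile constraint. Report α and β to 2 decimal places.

α ≈ 1.35, β ≈ 5.75

With mean 0.19 fixed, write α = 0.19s, β = 0.81s where s = α+β.
Need P(θ < 0.46) = 0.95 under Beta(0.19s, 0.81s). Normal approximation: (q−m)/√(m(1−m)/s) ≈ z_{0.95} = 1.64, so s ≈ 0.19·0.81·(1.64)²/(0.46−0.19)² = 5.7.
At s = 5.7: P(θ<0.46) ≈ 0.934. Adjusting to match 0.95 gives s ≈ 7.10.
So α = 0.19·7.10 ≈ 1.35, β = 0.81·7.10 ≈ 5.75.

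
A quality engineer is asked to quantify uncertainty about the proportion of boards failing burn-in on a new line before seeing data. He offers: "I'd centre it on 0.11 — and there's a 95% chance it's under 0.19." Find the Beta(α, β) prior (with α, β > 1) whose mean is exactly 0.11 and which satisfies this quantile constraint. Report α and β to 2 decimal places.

With mean 0.11 fixed, write α = 0.11s, β = 0.89s where s = α+β.
Need P(θ < 0.19) = 0.95 under Beta(0.11s, 0.89s). Normal approximation: (q−m)/√(m(1−m)/s) ≈ z_{0.95} = 1.64, so s ≈ 0.11·0.89·(1.64)²/(0.19−0.11)² = 41.4.
At s = 41.4: P(θ<0.19) ≈ 0.935. Adjusting to match 0.95 gives s ≈ 50.00.
So α = 0.11·50.00 ≈ 5.50, β = 0.89·50.00 ≈ 44.50.

α ≈ 5.50, β ≈ 44.50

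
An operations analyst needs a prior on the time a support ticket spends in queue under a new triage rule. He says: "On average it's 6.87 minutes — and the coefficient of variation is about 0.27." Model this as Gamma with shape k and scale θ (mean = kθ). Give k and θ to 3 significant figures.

k ≈ 13.7, θ ≈ 0.501

For Gamma(k, scale θ): mean = kθ, variance = kθ², so CV = 1/√k.
CV = 0.27, hence k = 1/CV² = 13.7.
Then θ = mean/k = 6.87/13.7 = 0.501.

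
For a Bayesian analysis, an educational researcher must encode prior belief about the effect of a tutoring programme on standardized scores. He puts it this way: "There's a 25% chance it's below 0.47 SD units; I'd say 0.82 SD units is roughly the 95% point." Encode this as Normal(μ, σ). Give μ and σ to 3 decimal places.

The p-quantile of Normal(μ,σ) is μ + z_p·σ, with z_{0.25} = -0.6745 and z_{0.95} = 1.645.
Eliminate σ: μ = (z₂·x₁ − z₁·x₂)/(z₂ − z₁) = (1.645·0.47 − (-0.6745)·0.82)/2.319 = 0.572.
Then σ = (x₂ − x₁)/(z₂ − z₁) = (0.82 − 0.47)/2.319 = 0.151.

μ = 0.572, σ = 0.151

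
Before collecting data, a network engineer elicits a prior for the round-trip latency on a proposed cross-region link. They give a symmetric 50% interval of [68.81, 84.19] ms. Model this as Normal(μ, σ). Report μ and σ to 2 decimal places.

A symmetric 50% interval runs μ ± z·σ with z = 0.6745.
Half-width = 7.69, so σ = 7.69/0.6745 = 11.40.
μ is the interval midpoint, 76.50.

μ = 76.50, σ = 11.40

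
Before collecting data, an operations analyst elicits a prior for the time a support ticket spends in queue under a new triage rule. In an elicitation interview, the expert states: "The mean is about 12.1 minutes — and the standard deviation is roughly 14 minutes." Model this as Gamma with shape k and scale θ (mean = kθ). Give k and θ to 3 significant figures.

k ≈ 0.747, θ ≈ 16.2

For Gamma(k, scale θ): mean = kθ, variance = kθ², so CV = 1/√k.
CV = SD/mean = 14/12.1 = 1.157, hence k = 1/CV² = 0.747.
Then θ = mean/k = 12.1/0.747 = 16.2.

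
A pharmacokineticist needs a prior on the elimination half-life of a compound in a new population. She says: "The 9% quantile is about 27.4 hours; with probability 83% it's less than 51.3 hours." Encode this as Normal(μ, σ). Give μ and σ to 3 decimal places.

The p-quantile of Normal(μ,σ) is μ + z_p·σ, with z_{0.09} = -1.341 and z_{0.83} = 0.9542.
Eliminate σ: μ = (z₂·x₁ − z₁·x₂)/(z₂ − z₁) = (0.9542·27.4 − (-1.341)·51.3)/2.295 = 41.363.
Then σ = (x₂ − x₁)/(z₂ − z₁) = (51.3 − 27.4)/2.295 = 10.414.

μ = 41.363, σ = 10.414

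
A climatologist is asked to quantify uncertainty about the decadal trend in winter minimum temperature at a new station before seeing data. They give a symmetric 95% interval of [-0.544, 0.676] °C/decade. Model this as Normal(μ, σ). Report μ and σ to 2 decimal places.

A symmetric 95% interval runs μ ± z·σ with z = 1.96.
Half-width = 0.61, so σ = 0.61/1.96 = 0.31.
μ is the interval midpoint, 0.07.

μ = 0.07, σ = 0.31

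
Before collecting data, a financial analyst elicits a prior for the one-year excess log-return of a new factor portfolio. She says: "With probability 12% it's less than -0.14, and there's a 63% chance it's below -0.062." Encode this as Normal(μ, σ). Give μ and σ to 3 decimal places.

μ = -0.079, σ = 0.052

For Normal(μ,σ), the p-quantile is μ + z_p·σ. Here z_{0.12} = -1.175, z_{0.63} = 0.3319.
So -0.14 = μ − 1.175σ and -0.062 = μ + 0.3319σ.
Subtracting: σ = (-0.062 − -0.14)/(0.3319 − (-1.175)) = 0.052.
Then μ = -0.14 − (-1.175)·0.052 = -0.079.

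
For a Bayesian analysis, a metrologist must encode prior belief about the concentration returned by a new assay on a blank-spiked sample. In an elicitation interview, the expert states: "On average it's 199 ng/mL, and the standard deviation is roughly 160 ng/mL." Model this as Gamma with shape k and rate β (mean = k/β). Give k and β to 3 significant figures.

k ≈ 1.55, β ≈ 0.00777

For Gamma(k, rate β): mean = k/β, variance = k/β², so CV = 1/√k.
CV = SD/mean = 160/199 = 0.804, hence k = 1/CV² = 1.55.
Then β = k/mean = 1.55/199 = 0.00777.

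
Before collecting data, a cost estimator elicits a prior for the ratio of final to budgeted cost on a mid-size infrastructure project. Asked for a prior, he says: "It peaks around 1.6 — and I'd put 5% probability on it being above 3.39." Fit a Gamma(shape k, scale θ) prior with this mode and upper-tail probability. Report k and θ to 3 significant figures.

Gamma(k,θ) with k>1 has mode (k−1)θ, so θ = 1.6/(k−1).
Need P(X < 3.39) = 0.95 with θ tied to k this way. Start at k = 2, θ = 1.6: P(X<3.39) ≈ 0.625.
Too low — raise k to concentrate. Iterating converges to k ≈ 5.9.
Then θ = 1.6/(5.9−1) ≈ 0.327.

k ≈ 5.9, θ ≈ 0.327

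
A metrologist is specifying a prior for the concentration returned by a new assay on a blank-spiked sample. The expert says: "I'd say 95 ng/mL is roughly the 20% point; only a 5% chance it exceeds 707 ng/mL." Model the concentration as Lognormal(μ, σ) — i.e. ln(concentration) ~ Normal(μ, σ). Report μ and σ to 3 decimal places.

μ ≈ 5.233, σ ≈ 0.807

If T ~ Lognormal(μ,σ) then ln T ~ Normal(μ,σ), so the p-quantile of ln T is μ + z_p·σ.
ln(95) = 4.554 and ln(707) = 6.561; z_{0.2} = -0.8416, z_{0.95} = 1.645.
σ = (6.561 − 4.554)/(1.645 − (-0.8416)) = 0.807.
μ = 4.554 − (-0.8416)·0.807 = 5.233.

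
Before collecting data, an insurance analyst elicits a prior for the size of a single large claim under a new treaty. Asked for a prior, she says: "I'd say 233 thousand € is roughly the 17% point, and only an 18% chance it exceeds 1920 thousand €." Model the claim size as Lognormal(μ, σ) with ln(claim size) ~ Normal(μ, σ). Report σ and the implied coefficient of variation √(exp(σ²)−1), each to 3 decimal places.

If T ~ Lognormal(μ,σ) then ln T ~ Normal(μ,σ), so the p-quantile of ln T is μ + z_p·σ.
ln(233) = 5.451 and ln(1920) = 7.56; z_{0.17} = -0.9542, z_{0.82} = 0.9154.
σ = (7.56 − 5.451)/(0.9154 − (-0.9542)) = 1.128.
μ = 5.451 − (-0.9542)·1.128 = 6.527.
CV = √(exp(σ²)−1) = √(exp(1.2726)−1) = 1.603.

σ ≈ 1.128, CV ≈ 1.603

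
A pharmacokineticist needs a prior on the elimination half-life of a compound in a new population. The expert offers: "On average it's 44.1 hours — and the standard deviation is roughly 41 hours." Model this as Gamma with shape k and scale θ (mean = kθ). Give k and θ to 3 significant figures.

For Gamma(k, scale θ): mean = kθ, variance = kθ², so CV = 1/√k.
CV = SD/mean = 41/44.1 = 0.9297, hence k = 1/CV² = 1.16.
Then θ = mean/k = 44.1/1.16 = 38.1.

k ≈ 1.16, θ ≈ 38.1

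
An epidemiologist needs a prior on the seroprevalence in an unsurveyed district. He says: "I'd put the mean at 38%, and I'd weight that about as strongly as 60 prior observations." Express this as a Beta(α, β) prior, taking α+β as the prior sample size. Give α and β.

Under the effective-sample-size interpretation, Beta(α, β) has prior mean α/(α+β) and prior sample size α+β.
So α+β = 60 and α/(α+β) = 0.38, giving α = 0.38·60 = 22.8 and β = 60 − 22.8 = 37.2.

α = 22.8, β = 37.2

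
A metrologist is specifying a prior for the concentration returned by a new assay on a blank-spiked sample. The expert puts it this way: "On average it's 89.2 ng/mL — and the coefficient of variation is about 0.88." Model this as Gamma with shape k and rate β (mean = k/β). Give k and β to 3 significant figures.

k ≈ 1.29, β ≈ 0.0145

For Gamma(k, rate β): mean = k/β, variance = k/β², so CV = 1/√k.
CV = 0.88, hence k = 1/CV² = 1.29.
Then β = k/mean = 1.29/89.2 = 0.0145.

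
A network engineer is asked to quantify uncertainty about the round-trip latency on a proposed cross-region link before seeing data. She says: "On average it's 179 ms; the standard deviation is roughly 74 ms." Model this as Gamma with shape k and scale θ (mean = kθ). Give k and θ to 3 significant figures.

k ≈ 5.85, θ ≈ 30.6

For Gamma(k, scale θ): mean = kθ, variance = kθ², so CV = 1/√k.
CV = SD/mean = 74/179 = 0.4134, hence k = 1/CV² = 5.85.
Then θ = mean/k = 179/5.85 = 30.6.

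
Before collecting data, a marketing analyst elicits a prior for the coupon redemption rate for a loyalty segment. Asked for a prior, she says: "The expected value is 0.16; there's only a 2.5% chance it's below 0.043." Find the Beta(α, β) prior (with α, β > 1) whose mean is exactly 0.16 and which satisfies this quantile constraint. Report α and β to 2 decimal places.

With mean 0.16 fixed, write α = 0.16s, β = 0.84s where s = α+β.
Need P(θ < 0.043) = 0.025 under Beta(0.16s, 0.84s). Normal approximation: (q−m)/√(m(1−m)/s) ≈ z_{0.025} = -1.96, so s ≈ 0.16·0.84·(-1.96)²/(0.043−0.16)² = 37.7.
At s = 37.7: P(θ<0.043) ≈ 0.004. Adjusting to match 0.025 gives s ≈ 22.33.
So α = 0.16·22.33 ≈ 3.57, β = 0.84·22.33 ≈ 18.76.

α ≈ 3.57, β ≈ 18.76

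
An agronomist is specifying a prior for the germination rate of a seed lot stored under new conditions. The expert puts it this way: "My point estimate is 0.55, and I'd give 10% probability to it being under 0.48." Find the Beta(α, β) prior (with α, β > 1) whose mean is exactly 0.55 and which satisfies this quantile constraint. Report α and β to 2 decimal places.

With mean 0.55 fixed, write α = 0.55s, β = 0.45s where s = α+β.
Need P(θ < 0.48) = 0.1 under Beta(0.55s, 0.45s). Normal approximation: (q−m)/√(m(1−m)/s) ≈ z_{0.1} = -1.28, so s ≈ 0.55·0.45·(-1.28)²/(0.48−0.55)² = 83.0.
At s = 83.0: P(θ<0.48) ≈ 0.100. Adjusting to match 0.1 gives s ≈ 83.24.
So α = 0.55·83.24 ≈ 45.78, β = 0.45·83.24 ≈ 37.46.

α ≈ 45.78, β ≈ 37.46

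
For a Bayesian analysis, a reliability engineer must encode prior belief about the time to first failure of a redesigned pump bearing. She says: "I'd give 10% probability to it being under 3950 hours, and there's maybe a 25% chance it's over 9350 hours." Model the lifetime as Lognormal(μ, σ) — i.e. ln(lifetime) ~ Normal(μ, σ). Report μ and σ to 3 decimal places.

If T ~ Lognormal(μ,σ) then ln T ~ Normal(μ,σ), so the p-quantile of ln T is μ + z_p·σ.
ln(3950) = 8.281 and ln(9350) = 9.143; z_{0.1} = -1.282, z_{0.75} = 0.6745.
σ = (9.143 − 8.281)/(0.6745 − (-1.282)) = 0.441.
μ = 8.281 − (-1.282)·0.441 = 8.846.

μ ≈ 8.846, σ ≈ 0.441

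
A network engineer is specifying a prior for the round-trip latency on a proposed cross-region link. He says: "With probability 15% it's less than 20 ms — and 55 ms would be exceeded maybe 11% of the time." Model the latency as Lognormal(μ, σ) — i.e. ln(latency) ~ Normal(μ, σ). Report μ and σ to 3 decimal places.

μ ≈ 3.459, σ ≈ 0.447

If T ~ Lognormal(μ,σ) then ln T ~ Normal(μ,σ), so the p-quantile of ln T is μ + z_p·σ.
ln(20) = 2.996 and ln(55) = 4.007; z_{0.15} = -1.036, z_{0.89} = 1.227.
σ = (4.007 − 2.996)/(1.227 − (-1.036)) = 0.447.
μ = 2.996 − (-1.036)·0.447 = 3.459.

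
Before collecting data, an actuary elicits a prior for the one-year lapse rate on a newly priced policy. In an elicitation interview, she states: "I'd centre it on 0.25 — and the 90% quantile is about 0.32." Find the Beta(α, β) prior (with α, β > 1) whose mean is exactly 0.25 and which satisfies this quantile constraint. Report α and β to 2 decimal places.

With mean 0.25 fixed, write α = 0.25s, β = 0.75s where s = α+β.
Need P(θ < 0.32) = 0.9 under Beta(0.25s, 0.75s). Normal approximation: (q−m)/√(m(1−m)/s) ≈ z_{0.9} = 1.28, so s ≈ 0.25·0.75·(1.28)²/(0.32−0.25)² = 62.8.
At s = 62.8: P(θ<0.32) ≈ 0.896. Adjusting to match 0.9 gives s ≈ 65.24.
So α = 0.25·65.24 ≈ 16.31, β = 0.75·65.24 ≈ 48.93.

α ≈ 16.31, β ≈ 48.93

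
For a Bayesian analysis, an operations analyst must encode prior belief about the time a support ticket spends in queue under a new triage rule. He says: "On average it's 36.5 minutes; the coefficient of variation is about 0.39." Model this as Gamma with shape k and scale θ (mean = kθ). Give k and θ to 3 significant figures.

For Gamma(k, scale θ): mean = kθ, variance = kθ², so CV = 1/√k.
CV = 0.39, hence k = 1/CV² = 6.57.
Then θ = mean/k = 36.5/6.57 = 5.55.

k ≈ 6.57, θ ≈ 5.55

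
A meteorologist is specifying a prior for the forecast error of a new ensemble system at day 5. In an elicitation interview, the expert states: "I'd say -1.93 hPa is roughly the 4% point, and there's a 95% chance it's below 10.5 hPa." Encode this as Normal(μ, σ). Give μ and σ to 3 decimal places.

μ = 4.479, σ = 3.661

The p-quantile of Normal(μ,σ) is μ + z_p·σ, with z_{0.04} = -1.751 and z_{0.95} = 1.645.
Eliminate σ: μ = (z₂·x₁ − z₁·x₂)/(z₂ − z₁) = (1.645·-1.93 − (-1.751)·10.5)/3.396 = 4.479.
Then σ = (x₂ − x₁)/(z₂ − z₁) = (10.5 − -1.93)/3.396 = 3.661.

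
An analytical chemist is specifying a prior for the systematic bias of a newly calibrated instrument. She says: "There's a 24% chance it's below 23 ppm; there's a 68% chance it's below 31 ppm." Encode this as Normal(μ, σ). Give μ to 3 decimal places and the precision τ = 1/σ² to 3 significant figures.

μ = 27.813, τ = 0.0215

For Normal(μ,σ), the p-quantile is μ + z_p·σ. Here z_{0.24} = -0.7063, z_{0.68} = 0.4677.
So 23 = μ − 0.7063σ and 31 = μ + 0.4677σ.
Subtracting: σ = (31 − 23)/(0.4677 − (-0.7063)) = 6.814.
Then μ = 23 − (-0.7063)·6.814 = 27.813.
Precision τ = 1/σ² = 1/6.814² = 0.0215.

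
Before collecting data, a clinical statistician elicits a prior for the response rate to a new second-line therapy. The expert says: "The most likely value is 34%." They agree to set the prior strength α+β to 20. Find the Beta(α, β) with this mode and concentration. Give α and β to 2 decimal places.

α = 7.12, β = 12.88

For α,β > 1 the Beta mode is (α−1)/(α+β−2). With α+β = 20, the mode is (α−1)/18.
Set (α−1)/18 = 0.34 → α = 1 + 0.34·18 = 7.12.
β = 20 − α = 12.88.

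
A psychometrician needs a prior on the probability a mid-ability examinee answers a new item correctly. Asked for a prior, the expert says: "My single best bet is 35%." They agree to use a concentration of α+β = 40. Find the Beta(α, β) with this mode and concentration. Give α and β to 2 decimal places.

For α,β > 1 the Beta mode is (α−1)/(α+β−2). With α+β = 40, the mode is (α−1)/38.
Set (α−1)/38 = 0.35 → α = 1 + 0.35·38 = 14.30.
β = 40 − α = 25.70.

α = 14.30, β = 25.70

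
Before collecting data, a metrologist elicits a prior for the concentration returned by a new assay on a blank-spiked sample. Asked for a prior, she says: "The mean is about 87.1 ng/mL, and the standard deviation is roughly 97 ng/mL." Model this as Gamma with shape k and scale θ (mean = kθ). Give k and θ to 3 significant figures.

k ≈ 0.806, θ ≈ 108

For Gamma(k, scale θ): mean = kθ, variance = kθ², so CV = 1/√k.
CV = SD/mean = 97/87.1 = 1.114, hence k = 1/CV² = 0.806.
Then θ = mean/k = 87.1/0.806 = 108.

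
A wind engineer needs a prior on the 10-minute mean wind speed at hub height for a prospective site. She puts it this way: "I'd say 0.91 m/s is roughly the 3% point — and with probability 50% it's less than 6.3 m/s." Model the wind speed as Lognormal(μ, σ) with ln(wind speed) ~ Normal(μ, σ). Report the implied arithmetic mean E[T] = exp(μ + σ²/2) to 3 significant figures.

E[T] ≈ 10.7 m/s

If T ~ Lognormal(μ,σ) then ln T ~ Normal(μ,σ), so the p-quantile of ln T is μ + z_p·σ.
ln(0.91) = -0.09431 and ln(6.3) = 1.841; z_{0.03} = -1.881, z_{0.5} = 0.
σ = (1.841 − -0.09431)/(0 − (-1.881)) = 1.029.
μ = -0.09431 − (-1.881)·1.029 = 1.841.
E[T] = exp(μ + σ²/2) = exp(1.841 + 0.5292) = 10.7 m/s.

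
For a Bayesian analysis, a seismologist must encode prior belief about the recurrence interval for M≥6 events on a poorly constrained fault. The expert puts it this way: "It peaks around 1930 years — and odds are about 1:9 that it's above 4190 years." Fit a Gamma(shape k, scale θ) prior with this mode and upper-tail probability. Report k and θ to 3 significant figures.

k ≈ 4.2, θ ≈ 603

Gamma(k,θ) with k>1 has mode (k−1)θ, so θ = 1930/(k−1).
Need P(X < 4190) = 0.9 with θ tied to k this way. Start at k = 2, θ = 1930: P(X<4190) ≈ 0.638.
Too low — raise k to concentrate. Iterating converges to k ≈ 4.2.
Then θ = 1930/(4.2−1) ≈ 603.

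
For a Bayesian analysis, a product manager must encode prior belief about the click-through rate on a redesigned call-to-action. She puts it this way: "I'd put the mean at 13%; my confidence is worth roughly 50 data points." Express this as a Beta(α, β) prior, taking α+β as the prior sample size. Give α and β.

α = 6.5, β = 43.5

Under the effective-sample-size interpretation, Beta(α, β) has prior mean α/(α+β) and prior sample size α+β.
So α+β = 50 and α/(α+β) = 0.13, giving α = 0.13·50 = 6.5 and β = 50 − 6.5 = 43.5.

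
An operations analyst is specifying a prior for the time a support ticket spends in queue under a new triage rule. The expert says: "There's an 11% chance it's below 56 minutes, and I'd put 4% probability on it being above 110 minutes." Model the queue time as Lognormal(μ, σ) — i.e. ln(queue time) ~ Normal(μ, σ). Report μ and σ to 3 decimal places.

If T ~ Lognormal(μ,σ) then ln T ~ Normal(μ,σ), so the p-quantile of ln T is μ + z_p·σ.
ln(56) = 4.025 and ln(110) = 4.7; z_{0.11} = -1.227, z_{0.96} = 1.751.
σ = (4.7 − 4.025)/(1.751 − (-1.227)) = 0.227.
μ = 4.025 − (-1.227)·0.227 = 4.303.

μ ≈ 4.303, σ ≈ 0.227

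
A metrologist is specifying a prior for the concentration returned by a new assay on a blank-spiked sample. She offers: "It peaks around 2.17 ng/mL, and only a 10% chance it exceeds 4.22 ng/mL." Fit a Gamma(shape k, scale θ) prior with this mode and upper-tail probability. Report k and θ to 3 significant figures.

k ≈ 5.33, θ ≈ 0.501

Gamma(k,θ) with k>1 has mode (k−1)θ, so θ = 2.17/(k−1).
Need P(X < 4.22) = 0.9 with θ tied to k this way. Start at k = 2, θ = 2.17: P(X<4.22) ≈ 0.579.
Too low — raise k to concentrate. Iterating converges to k ≈ 5.33.
Then θ = 2.17/(5.33−1) ≈ 0.501.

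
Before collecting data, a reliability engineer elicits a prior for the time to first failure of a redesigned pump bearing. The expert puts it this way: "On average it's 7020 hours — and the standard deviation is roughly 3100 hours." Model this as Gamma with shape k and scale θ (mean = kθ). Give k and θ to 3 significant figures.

For Gamma(k, scale θ): mean = kθ, variance = kθ², so CV = 1/√k.
CV = SD/mean = 3100/7020 = 0.4416, hence k = 1/CV² = 5.13.
Then θ = mean/k = 7020/5.13 = 1370.

k ≈ 5.13, θ ≈ 1370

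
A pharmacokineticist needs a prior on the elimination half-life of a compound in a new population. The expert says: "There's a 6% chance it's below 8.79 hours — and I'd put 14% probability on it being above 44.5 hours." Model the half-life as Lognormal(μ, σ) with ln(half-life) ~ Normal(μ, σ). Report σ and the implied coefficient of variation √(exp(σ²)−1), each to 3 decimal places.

If T ~ Lognormal(μ,σ) then ln T ~ Normal(μ,σ), so the p-quantile of ln T is μ + z_p·σ.
ln(8.79) = 2.174 and ln(44.5) = 3.795; z_{0.06} = -1.555, z_{0.86} = 1.08.
σ = (3.795 − 2.174)/(1.08 − (-1.555)) = 0.615.
μ = 2.174 − (-1.555)·0.615 = 3.131.
CV = √(exp(σ²)−1) = √(exp(0.3788)−1) = 0.679.

σ ≈ 0.615, CV ≈ 0.679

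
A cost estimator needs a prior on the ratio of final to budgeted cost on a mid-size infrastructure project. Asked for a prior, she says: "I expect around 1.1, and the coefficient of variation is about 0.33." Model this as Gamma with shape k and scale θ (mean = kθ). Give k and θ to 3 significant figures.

For Gamma(k, scale θ): mean = kθ, variance = kθ², so CV = 1/√k.
CV = 0.33, hence k = 1/CV² = 9.18.
Then θ = mean/k = 1.1/9.18 = 0.12.

k ≈ 9.18, θ ≈ 0.12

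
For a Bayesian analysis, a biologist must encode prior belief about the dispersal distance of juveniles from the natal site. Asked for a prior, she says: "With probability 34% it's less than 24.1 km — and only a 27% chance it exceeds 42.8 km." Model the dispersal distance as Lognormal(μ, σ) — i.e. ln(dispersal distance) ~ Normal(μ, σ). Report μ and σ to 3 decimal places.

μ ≈ 3.413, σ ≈ 0.560

If T ~ Lognormal(μ,σ) then ln T ~ Normal(μ,σ), so the p-quantile of ln T is μ + z_p·σ.
ln(24.1) = 3.182 and ln(42.8) = 3.757; z_{0.34} = -0.4125, z_{0.73} = 0.6128.
σ = (3.757 − 3.182)/(0.6128 − (-0.4125)) = 0.560.
μ = 3.182 − (-0.4125)·0.560 = 3.413.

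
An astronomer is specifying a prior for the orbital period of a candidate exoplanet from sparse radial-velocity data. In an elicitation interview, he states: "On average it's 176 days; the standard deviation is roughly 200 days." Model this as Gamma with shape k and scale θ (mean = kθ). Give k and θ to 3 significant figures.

For Gamma(k, scale θ): mean = kθ, variance = kθ², so CV = 1/√k.
CV = SD/mean = 200/176 = 1.136, hence k = 1/CV² = 0.774.
Then θ = mean/k = 176/0.774 = 227.

k ≈ 0.774, θ ≈ 227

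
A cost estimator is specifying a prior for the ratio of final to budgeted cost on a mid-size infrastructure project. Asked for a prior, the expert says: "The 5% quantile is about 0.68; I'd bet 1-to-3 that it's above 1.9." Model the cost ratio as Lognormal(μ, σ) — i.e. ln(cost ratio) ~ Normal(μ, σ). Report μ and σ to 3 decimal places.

μ ≈ 0.343, σ ≈ 0.443

If T ~ Lognormal(μ,σ) then ln T ~ Normal(μ,σ), so the p-quantile of ln T is μ + z_p·σ.
ln(0.68) = -0.3857 and ln(1.9) = 0.6419; z_{0.05} = -1.645, z_{0.75} = 0.6745.
σ = (0.6419 − -0.3857)/(0.6745 − (-1.645)) = 0.443.
μ = -0.3857 − (-1.645)·0.443 = 0.343.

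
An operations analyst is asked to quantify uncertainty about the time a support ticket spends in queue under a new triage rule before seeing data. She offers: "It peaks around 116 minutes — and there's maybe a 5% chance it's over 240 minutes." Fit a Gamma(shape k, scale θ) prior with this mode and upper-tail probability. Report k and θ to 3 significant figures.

k ≈ 6.23, θ ≈ 22.2

Gamma(k,θ) with k>1 has mode (k−1)θ, so θ = 116/(k−1).
Need P(X < 240) = 0.95 with θ tied to k this way. Start at k = 2, θ = 116: P(X<240) ≈ 0.612.
Too low — raise k to concentrate. Iterating converges to k ≈ 6.23.
Then θ = 116/(6.23−1) ≈ 22.2.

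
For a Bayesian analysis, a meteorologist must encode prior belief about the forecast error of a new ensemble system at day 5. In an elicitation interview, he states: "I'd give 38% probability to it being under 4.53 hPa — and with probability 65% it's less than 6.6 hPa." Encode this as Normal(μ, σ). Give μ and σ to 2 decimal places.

The p-quantile of Normal(μ,σ) is μ + z_p·σ, with z_{0.38} = -0.3055 and z_{0.65} = 0.3853.
Eliminate σ: μ = (z₂·x₁ − z₁·x₂)/(z₂ − z₁) = (0.3853·4.53 − (-0.3055)·6.6)/0.6908 = 5.45.
Then σ = (x₂ − x₁)/(z₂ − z₁) = (6.6 − 4.53)/0.6908 = 3.00.

μ = 5.45, σ = 3.00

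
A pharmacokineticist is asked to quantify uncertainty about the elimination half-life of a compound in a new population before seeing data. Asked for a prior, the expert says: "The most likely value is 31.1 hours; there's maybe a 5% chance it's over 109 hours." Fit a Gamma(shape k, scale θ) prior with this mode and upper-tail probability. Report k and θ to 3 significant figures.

Gamma(k,θ) with k>1 has mode (k−1)θ, so θ = 31.1/(k−1).
Need P(X < 109) = 0.95 with θ tied to k this way. Start at k = 2, θ = 31.1: P(X<109) ≈ 0.865.
Too low — raise k to concentrate. Iterating converges to k ≈ 2.64.
Then θ = 31.1/(2.64−1) ≈ 18.9.

k ≈ 2.64, θ ≈ 18.9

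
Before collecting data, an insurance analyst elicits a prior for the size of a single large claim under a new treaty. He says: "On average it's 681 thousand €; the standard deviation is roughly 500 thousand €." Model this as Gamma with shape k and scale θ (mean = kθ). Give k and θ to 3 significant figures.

For Gamma(k, scale θ): mean = kθ, variance = kθ², so CV = 1/√k.
CV = SD/mean = 500/681 = 0.7342, hence k = 1/CV² = 1.86.
Then θ = mean/k = 681/1.86 = 367.

k ≈ 1.86, θ ≈ 367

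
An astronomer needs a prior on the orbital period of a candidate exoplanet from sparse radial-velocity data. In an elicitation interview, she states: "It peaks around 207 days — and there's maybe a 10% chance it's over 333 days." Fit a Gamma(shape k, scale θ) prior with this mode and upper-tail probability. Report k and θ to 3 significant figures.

Gamma(k,θ) with k>1 has mode (k−1)θ, so θ = 207/(k−1).
Need P(X < 333) = 0.9 with θ tied to k this way. Start at k = 2, θ = 207: P(X<333) ≈ 0.478.
Too low — raise k to concentrate. Iterating converges to k ≈ 9.32.
Then θ = 207/(9.32−1) ≈ 24.9.

k ≈ 9.32, θ ≈ 24.9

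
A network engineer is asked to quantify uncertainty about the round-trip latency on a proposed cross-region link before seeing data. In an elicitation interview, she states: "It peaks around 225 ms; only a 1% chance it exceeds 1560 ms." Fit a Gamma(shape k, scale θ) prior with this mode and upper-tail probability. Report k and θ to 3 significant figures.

Gamma(k,θ) with k>1 has mode (k−1)θ, so θ = 225/(k−1).
Need P(X < 1560) = 0.99 with θ tied to k this way. Start at k = 2, θ = 225: P(X<1560) ≈ 0.992.
Too high — lower k to spread out. Iterating converges to k ≈ 1.94.
Then θ = 225/(1.94−1) ≈ 239.

k ≈ 1.94, θ ≈ 239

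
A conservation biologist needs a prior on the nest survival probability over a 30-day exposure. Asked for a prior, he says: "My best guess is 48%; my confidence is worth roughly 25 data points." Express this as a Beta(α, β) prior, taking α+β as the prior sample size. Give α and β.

Under the effective-sample-size interpretation, Beta(α, β) has prior mean α/(α+β) and prior sample size α+β.
So α+β = 25 and α/(α+β) = 0.48, giving α = 0.48·25 = 12 and β = 25 − 12 = 13.

α = 12, β = 13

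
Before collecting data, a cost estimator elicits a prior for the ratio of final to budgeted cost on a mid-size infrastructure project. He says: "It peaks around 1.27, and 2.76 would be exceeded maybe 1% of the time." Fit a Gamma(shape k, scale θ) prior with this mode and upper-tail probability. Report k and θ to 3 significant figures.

Gamma(k,θ) with k>1 has mode (k−1)θ, so θ = 1.27/(k−1).
Need P(X < 2.76) = 0.99 with θ tied to k this way. Start at k = 2, θ = 1.27: P(X<2.76) ≈ 0.639.
Too low — raise k to concentrate. Iterating converges to k ≈ 9.02.
Then θ = 1.27/(9.02−1) ≈ 0.158.

k ≈ 9.02, θ ≈ 0.158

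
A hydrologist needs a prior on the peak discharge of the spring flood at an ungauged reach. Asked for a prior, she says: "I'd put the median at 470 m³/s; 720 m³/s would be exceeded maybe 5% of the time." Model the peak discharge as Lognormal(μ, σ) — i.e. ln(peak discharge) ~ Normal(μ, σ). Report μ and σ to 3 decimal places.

If T ~ Lognormal(μ,σ) then ln T ~ Normal(μ,σ), so the p-quantile of ln T is μ + z_p·σ.
ln(470) = 6.153 and ln(720) = 6.579; z_{0.5} = 0, z_{0.95} = 1.645.
σ = (6.579 − 6.153)/(1.645 − (0)) = 0.259.
μ = 6.153 − (0)·0.259 = 6.153.

μ ≈ 6.153, σ ≈ 0.259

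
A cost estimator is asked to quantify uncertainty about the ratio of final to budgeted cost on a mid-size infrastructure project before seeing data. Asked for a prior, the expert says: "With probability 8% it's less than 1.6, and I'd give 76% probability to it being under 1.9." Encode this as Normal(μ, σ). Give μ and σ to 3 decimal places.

The p-quantile of Normal(μ,σ) is μ + z_p·σ, with z_{0.08} = -1.405 and z_{0.76} = 0.7063.
Eliminate σ: μ = (z₂·x₁ − z₁·x₂)/(z₂ − z₁) = (0.7063·1.6 − (-1.405)·1.9)/2.111 = 1.800.
Then σ = (x₂ − x₁)/(z₂ − z₁) = (1.9 − 1.6)/2.111 = 0.142.

μ = 1.800, σ = 0.142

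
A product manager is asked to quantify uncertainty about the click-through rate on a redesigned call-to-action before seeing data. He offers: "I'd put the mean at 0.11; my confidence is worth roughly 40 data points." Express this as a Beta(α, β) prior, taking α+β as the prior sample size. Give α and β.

Under the effective-sample-size interpretation, Beta(α, β) has prior mean α/(α+β) and prior sample size α+β.
So α+β = 40 and α/(α+β) = 0.11, giving α = 0.11·40 = 4.4 and β = 40 − 4.4 = 35.6.

α = 4.4, β = 35.6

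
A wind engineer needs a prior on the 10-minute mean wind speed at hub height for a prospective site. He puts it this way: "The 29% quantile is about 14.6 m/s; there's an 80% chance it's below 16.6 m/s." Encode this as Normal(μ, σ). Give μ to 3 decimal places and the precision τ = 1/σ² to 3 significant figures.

μ = 15.393, τ = 0.487

The p-quantile of Normal(μ,σ) is μ + z_p·σ, with z_{0.29} = -0.5534 and z_{0.8} = 0.8416.
Eliminate σ: μ = (z₂·x₁ − z₁·x₂)/(z₂ − z₁) = (0.8416·14.6 − (-0.5534)·16.6)/1.395 = 15.393.
Then σ = (x₂ − x₁)/(z₂ − z₁) = (16.6 − 14.6)/1.395 = 1.434.
Precision τ = 1/σ² = 1/1.434² = 0.487.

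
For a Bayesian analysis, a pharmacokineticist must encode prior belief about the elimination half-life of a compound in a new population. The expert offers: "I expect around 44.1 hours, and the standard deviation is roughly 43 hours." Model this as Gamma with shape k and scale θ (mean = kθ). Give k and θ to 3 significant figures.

k ≈ 1.05, θ ≈ 41.9

For Gamma(k, scale θ): mean = kθ, variance = kθ², so CV = 1/√k.
CV = SD/mean = 43/44.1 = 0.9751, hence k = 1/CV² = 1.05.
Then θ = mean/k = 44.1/1.05 = 41.9.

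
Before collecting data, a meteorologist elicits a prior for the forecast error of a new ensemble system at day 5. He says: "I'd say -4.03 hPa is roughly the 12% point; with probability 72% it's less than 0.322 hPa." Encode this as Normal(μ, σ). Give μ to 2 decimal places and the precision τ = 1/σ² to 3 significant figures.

The p-quantile of Normal(μ,σ) is μ + z_p·σ, with z_{0.12} = -1.175 and z_{0.72} = 0.5828.
Eliminate σ: μ = (z₂·x₁ − z₁·x₂)/(z₂ − z₁) = (0.5828·-4.03 − (-1.175)·0.322)/1.758 = -1.12.
Then σ = (x₂ − x₁)/(z₂ − z₁) = (0.322 − -4.03)/1.758 = 2.48.
Precision τ = 1/σ² = 1/2.476² = 0.163.

μ = -1.12, τ = 0.163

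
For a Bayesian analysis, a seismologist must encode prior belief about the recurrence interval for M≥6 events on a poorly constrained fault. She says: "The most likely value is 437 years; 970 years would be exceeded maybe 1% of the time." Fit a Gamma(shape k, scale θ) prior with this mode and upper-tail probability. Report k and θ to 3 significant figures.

k ≈ 8.57, θ ≈ 57.7

Gamma(k,θ) with k>1 has mode (k−1)θ, so θ = 437/(k−1).
Need P(X < 970) = 0.99 with θ tied to k this way. Start at k = 2, θ = 437: P(X<970) ≈ 0.650.
Too low — raise k to concentrate. Iterating converges to k ≈ 8.57.
Then θ = 437/(8.57−1) ≈ 57.7.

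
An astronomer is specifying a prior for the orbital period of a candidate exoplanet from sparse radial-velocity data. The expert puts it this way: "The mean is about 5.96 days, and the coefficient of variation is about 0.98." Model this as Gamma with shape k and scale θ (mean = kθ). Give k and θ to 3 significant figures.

k ≈ 1.04, θ ≈ 5.72

For Gamma(k, scale θ): mean = kθ, variance = kθ², so CV = 1/√k.
CV = 0.98, hence k = 1/CV² = 1.04.
Then θ = mean/k = 5.96/1.04 = 5.72.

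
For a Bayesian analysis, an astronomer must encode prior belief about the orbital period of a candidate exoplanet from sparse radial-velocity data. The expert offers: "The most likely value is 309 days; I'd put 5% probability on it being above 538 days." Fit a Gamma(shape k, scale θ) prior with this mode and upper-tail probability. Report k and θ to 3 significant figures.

Gamma(k,θ) with k>1 has mode (k−1)θ, so θ = 309/(k−1).
Need P(X < 538) = 0.95 with θ tied to k this way. Start at k = 2, θ = 309: P(X<538) ≈ 0.519.
Too low — raise k to concentrate. Iterating converges to k ≈ 10.1.
Then θ = 309/(10.1−1) ≈ 34.1.

k ≈ 10.1, θ ≈ 34.1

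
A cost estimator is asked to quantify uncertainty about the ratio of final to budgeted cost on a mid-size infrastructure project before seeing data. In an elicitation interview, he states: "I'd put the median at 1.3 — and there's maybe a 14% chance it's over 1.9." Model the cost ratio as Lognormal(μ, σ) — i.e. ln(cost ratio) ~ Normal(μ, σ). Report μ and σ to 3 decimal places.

If T ~ Lognormal(μ,σ) then ln T ~ Normal(μ,σ), so the p-quantile of ln T is μ + z_p·σ.
ln(1.3) = 0.2624 and ln(1.9) = 0.6419; z_{0.5} = 0, z_{0.86} = 1.08.
σ = (0.6419 − 0.2624)/(1.08 − (0)) = 0.351.
μ = 0.2624 − (0)·0.351 = 0.262.

μ ≈ 0.262, σ ≈ 0.351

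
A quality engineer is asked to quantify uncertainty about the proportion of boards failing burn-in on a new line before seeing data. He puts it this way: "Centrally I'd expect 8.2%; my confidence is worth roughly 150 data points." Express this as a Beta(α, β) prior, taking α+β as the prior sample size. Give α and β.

α = 12.3, β = 137.7

Under the effective-sample-size interpretation, Beta(α, β) has prior mean α/(α+β) and prior sample size α+β.
So α+β = 150 and α/(α+β) = 0.082, giving α = 0.082·150 = 12.3 and β = 150 − 12.3 = 137.7.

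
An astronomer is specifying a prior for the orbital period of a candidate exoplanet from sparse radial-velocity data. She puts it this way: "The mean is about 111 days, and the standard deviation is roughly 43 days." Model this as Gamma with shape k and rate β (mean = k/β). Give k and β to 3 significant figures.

k ≈ 6.66, β ≈ 0.06

For Gamma(k, rate β): mean = k/β, variance = k/β², so CV = 1/√k.
CV = SD/mean = 43/111 = 0.3874, hence k = 1/CV² = 6.66.
Then β = k/mean = 6.66/111 = 0.06.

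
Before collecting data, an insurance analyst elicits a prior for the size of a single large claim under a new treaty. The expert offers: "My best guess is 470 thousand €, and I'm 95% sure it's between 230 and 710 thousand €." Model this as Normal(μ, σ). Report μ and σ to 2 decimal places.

A symmetric 95% interval runs μ ± z·σ with z = 1.96.
Half-width = 240, so σ = 240/1.96 = 122.45.
μ is the stated best guess, 470.00.

μ = 470.00, σ = 122.45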